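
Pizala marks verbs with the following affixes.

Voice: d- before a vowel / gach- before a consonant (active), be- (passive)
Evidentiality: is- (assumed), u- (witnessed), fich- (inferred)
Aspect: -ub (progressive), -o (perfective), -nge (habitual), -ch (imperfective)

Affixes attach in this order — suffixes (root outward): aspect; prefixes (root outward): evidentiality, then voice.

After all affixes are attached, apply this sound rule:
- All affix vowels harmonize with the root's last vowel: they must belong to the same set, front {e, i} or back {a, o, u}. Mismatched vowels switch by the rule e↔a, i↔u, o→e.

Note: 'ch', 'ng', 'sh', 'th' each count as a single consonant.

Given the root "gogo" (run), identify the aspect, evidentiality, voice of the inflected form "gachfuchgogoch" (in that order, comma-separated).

Segment: gach-fich-gogo-ch.
aspect: -ch → imperfective.
evidentiality: fich- → inferred.
voice: d/gach- → active.

imperfective, inferred, active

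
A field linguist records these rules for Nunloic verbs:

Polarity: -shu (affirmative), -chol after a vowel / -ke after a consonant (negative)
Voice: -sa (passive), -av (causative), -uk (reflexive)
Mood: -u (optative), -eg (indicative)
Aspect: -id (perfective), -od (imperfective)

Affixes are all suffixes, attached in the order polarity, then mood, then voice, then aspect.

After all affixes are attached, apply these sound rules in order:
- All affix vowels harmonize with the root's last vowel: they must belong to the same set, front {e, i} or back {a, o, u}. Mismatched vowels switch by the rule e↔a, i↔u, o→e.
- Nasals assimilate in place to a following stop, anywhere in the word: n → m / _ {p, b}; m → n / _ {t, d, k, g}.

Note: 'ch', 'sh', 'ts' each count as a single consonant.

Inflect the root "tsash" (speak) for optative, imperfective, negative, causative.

Attach polarity negative -ke (after consonant 'sh') → tsashke.
Attach mood optative -u → tsashkeu.
Attach voice causative -av → tsashkeuav.
Attach aspect imperfective -od → tsashkeuavod.
Apply vowel harmony: tsashkeuavod → tsashkauavod.
Nasal assimilation: no change.

tsashkauavod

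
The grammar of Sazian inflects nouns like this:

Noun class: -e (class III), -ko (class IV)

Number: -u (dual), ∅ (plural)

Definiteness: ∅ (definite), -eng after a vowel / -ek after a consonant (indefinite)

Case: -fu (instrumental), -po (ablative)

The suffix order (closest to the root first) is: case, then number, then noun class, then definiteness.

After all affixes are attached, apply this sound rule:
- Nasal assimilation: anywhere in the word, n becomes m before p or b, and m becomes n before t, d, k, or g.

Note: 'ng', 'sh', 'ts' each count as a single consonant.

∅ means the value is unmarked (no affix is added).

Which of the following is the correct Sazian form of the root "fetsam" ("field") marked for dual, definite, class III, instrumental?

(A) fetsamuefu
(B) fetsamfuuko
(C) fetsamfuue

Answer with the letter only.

C

Attach case instrumental -fu → fetsamfu.
Attach number dual -u → fetsamfuu.
Attach noun class class III -e → fetsamfuue.
definiteness = definite: zero marking, form stays fetsamfuue.
Nasal assimilation: no change.
So the correct form is fetsamfuue, option (C).
(B) fetsamfuuko is wrong: it uses class IV instead of class III for noun class.
(A) fetsamuefu is wrong: it has the affixes in the wrong order.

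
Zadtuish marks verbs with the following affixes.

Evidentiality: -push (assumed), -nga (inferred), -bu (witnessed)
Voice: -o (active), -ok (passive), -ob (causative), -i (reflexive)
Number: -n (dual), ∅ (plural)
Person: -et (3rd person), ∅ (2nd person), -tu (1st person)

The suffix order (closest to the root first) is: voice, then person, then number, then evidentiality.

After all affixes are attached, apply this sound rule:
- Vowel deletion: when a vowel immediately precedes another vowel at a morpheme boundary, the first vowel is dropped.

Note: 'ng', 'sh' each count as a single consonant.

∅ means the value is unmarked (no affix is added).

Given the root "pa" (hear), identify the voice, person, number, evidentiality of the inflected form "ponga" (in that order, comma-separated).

Segment: pa-o-nga.
voice: -o → active.
person: ∅ → 2nd person.
number: ∅ → plural.
evidentiality: -nga → inferred.

active, 2nd person, plural, inferred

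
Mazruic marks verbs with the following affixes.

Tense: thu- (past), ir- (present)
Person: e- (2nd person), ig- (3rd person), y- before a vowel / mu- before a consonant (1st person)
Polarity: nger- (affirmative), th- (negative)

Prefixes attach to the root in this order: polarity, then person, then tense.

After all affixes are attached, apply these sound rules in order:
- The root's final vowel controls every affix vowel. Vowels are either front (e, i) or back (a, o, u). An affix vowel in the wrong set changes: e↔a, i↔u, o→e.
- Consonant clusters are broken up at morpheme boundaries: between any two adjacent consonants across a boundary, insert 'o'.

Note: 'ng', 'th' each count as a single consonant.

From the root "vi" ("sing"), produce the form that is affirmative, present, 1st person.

Attach polarity affirmative nger- → ngervi.
Attach person 1st person mu- (before consonant 'ng') → mungervi.
Attach tense present ir- → irmungervi.
Apply vowel harmony: irmungervi → irmingervi.
Apply epenthesis: irmingervi → iromingerovi.

iromingerovi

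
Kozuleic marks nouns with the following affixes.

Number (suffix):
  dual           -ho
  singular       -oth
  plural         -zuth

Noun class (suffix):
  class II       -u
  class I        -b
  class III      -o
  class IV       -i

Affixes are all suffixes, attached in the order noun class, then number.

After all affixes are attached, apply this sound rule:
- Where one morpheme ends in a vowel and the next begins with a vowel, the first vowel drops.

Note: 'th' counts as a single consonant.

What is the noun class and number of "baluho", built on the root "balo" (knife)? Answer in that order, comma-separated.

Segment: balo-u-ho.
noun class: -u → class II.
number: -ho → dual.

class II, dual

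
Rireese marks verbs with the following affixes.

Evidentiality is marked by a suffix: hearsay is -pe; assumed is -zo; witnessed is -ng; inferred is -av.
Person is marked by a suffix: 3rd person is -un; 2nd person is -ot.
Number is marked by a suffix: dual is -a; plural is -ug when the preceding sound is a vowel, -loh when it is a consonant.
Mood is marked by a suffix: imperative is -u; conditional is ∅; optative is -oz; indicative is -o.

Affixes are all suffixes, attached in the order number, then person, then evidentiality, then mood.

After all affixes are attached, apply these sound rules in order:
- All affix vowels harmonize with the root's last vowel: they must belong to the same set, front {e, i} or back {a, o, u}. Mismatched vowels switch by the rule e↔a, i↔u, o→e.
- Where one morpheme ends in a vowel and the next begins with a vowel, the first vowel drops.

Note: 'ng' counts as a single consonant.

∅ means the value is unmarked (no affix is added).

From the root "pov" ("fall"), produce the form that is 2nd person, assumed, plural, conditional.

Attach number plural -loh (after consonant 'v') → povloh.
Attach person 2nd person -ot → povlohot.
Attach evidentiality assumed -zo → povlohotzo.
mood = conditional: zero marking, form stays povlohotzo.
Vowel harmony: no change.
Vowel deletion: no change.

povlohotzo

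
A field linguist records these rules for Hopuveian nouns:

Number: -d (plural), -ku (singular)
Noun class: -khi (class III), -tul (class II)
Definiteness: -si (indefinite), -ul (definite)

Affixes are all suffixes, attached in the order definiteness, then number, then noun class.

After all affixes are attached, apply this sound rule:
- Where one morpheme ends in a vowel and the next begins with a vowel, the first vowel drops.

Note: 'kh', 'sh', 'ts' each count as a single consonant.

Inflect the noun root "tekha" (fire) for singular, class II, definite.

tekhulkutul

Attach definiteness definite -ul → tekhaul.
Attach number singular -ku → tekhaulku.
Attach noun class class II -tul → tekhaulkutul.
Apply vowel deletion: tekhaulkutul → tekhulkutul.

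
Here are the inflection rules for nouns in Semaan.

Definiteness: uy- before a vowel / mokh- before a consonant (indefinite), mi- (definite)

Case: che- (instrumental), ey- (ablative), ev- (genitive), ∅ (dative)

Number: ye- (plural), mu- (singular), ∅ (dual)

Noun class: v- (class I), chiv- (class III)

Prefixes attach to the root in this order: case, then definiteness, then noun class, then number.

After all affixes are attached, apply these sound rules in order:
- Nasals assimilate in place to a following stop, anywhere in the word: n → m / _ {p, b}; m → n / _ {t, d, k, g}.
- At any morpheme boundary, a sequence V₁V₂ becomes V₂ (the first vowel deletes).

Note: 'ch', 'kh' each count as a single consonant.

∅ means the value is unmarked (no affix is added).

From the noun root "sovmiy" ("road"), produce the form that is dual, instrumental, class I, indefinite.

vmokhchesovmiy

Attach case instrumental che- → chesovmiy.
Attach definiteness indefinite mokh- (before consonant 'ch') → mokhchesovmiy.
Attach noun class class I v- → vmokhchesovmiy.
number = dual: zero marking, form stays vmokhchesovmiy.
Nasal assimilation: no change.
Vowel deletion: no change.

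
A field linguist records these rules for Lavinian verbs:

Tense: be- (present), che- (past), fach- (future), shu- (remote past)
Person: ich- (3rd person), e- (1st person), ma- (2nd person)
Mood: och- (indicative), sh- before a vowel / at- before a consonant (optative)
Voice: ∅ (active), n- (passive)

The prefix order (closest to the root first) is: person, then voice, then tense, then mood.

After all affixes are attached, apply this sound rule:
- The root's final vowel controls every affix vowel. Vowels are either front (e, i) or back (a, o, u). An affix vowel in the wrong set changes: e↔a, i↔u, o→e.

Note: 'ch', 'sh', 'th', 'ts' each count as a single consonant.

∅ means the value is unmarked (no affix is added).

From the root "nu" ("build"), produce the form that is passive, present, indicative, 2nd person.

Attach person 2nd person ma- → manu.
Attach voice passive n- → nmanu.
Attach tense present be- → benmanu.
Attach mood indicative och- → ochbenmanu.
Apply vowel harmony: ochbenmanu → ochbanmanu.

ochbanmanu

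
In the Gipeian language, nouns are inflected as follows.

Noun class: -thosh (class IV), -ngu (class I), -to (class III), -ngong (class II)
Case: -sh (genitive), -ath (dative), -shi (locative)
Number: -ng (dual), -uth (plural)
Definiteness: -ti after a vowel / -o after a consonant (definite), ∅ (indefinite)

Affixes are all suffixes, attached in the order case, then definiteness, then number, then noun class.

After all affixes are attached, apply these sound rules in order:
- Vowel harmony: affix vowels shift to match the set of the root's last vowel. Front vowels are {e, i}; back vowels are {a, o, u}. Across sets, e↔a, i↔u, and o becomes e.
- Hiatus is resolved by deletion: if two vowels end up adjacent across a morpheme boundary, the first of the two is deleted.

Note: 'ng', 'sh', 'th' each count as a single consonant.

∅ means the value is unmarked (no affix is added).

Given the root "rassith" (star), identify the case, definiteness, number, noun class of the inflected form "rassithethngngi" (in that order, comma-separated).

Segment: rassith-ath-ng-ngu.
case: -ath → dative.
definiteness: ∅ → indefinite.
number: -ng → dual.
noun class: -ngu → class I.

dative, indefinite, dual, class I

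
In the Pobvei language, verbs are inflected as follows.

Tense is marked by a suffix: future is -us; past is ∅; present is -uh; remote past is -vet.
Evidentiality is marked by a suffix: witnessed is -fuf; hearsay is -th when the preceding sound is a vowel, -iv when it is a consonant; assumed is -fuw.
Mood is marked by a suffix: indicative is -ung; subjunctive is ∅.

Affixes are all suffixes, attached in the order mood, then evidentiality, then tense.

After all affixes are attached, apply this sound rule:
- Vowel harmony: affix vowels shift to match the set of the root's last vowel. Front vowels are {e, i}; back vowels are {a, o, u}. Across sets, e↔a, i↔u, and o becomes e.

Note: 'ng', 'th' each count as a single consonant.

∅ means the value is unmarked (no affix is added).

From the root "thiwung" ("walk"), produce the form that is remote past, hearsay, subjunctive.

thiwunguvvat

mood = subjunctive: zero marking, form stays thiwung.
Attach evidentiality hearsay -iv (after consonant 'ng') → thiwungiv.
Attach tense remote past -vet → thiwungivvet.
Apply vowel harmony: thiwungivvet → thiwunguvvat.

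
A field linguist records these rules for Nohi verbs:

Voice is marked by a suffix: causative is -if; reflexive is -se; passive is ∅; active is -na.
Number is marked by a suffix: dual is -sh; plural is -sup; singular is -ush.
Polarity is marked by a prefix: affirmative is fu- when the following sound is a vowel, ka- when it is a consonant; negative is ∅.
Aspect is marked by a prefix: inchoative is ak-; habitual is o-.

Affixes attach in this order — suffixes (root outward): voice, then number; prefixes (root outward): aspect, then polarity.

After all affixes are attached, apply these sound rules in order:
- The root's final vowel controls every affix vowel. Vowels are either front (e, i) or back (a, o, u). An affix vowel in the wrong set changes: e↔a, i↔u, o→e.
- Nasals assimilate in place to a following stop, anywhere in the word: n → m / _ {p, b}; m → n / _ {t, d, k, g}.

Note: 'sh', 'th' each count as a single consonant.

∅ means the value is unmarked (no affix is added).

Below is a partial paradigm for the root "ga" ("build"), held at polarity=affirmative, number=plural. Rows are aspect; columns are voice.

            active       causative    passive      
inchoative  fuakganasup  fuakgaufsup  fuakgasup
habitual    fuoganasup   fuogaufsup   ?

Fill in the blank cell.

fuogasup

voice = passive: zero marking, form stays ga.
Attach aspect habitual o- → oga.
Attach polarity affirmative fu- (before vowel 'o') → fuoga.
Attach number plural -sup → fuogasup.
Vowel harmony: no change.
Nasal assimilation: no change.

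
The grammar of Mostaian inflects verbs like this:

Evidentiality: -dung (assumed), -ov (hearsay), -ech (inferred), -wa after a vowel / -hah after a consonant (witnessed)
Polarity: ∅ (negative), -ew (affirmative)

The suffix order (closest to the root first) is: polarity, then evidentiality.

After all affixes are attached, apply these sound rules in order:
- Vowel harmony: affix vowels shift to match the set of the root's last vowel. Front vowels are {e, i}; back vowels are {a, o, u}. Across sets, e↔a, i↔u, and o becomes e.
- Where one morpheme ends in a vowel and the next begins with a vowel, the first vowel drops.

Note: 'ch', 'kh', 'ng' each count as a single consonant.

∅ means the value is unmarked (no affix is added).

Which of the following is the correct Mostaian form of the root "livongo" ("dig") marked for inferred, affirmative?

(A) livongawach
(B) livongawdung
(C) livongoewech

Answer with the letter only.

A

Attach polarity affirmative -ew → livongoew.
Attach evidentiality inferred -ech → livongoewech.
Apply vowel harmony: livongoewech → livongoawach.
Apply vowel deletion: livongoawach → livongawach.
So the correct form is livongawach, option (A).
(C) livongoewech is wrong: it fails to apply the sound rule(s).
(B) livongawdung is wrong: it uses assumed instead of inferred for evidentiality.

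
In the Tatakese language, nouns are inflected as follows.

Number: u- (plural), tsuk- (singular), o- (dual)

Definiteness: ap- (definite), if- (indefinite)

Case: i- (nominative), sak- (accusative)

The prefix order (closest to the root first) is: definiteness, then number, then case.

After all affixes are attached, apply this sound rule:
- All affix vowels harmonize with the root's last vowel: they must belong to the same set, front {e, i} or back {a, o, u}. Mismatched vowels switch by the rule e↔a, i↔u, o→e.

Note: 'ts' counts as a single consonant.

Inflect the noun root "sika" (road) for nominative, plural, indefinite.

uuufsika

Attach definiteness indefinite if- → ifsika.
Attach number plural u- → uifsika.
Attach case nominative i- → iuifsika.
Apply vowel harmony: iuifsika → uuufsika.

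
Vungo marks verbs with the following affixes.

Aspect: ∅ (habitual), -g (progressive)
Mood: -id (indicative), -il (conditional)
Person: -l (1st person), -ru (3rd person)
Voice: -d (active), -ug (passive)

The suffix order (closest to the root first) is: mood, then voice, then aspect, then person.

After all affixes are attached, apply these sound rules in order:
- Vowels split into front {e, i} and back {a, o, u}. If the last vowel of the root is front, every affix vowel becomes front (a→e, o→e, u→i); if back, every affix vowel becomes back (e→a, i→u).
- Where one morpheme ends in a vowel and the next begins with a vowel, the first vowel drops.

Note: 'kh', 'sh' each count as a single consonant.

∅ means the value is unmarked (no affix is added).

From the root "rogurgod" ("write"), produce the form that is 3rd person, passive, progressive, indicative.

Attach mood indicative -id → rogurgodid.
Attach voice passive -ug → rogurgodidug.
Attach aspect progressive -g → rogurgodidugg.
Attach person 3rd person -ru → rogurgodiduggru.
Apply vowel harmony: rogurgodiduggru → rogurgoduduggru.
Vowel deletion: no change.

rogurgoduduggru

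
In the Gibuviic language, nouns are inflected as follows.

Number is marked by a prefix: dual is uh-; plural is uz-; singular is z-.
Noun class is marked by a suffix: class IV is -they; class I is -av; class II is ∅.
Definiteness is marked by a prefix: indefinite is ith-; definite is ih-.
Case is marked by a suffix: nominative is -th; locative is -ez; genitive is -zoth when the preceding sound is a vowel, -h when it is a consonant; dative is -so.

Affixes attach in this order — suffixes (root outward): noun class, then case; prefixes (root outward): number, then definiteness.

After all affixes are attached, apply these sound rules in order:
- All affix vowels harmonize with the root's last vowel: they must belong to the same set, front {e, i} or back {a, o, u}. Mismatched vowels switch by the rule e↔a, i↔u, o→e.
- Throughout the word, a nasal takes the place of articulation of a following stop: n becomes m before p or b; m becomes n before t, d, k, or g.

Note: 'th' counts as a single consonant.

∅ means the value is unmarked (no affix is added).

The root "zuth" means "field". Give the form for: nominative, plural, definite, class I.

uhuzzuthavth

Attach noun class class I -av → zuthav.
Attach number plural uz- → uzzuthav.
Attach case nominative -th → uzzuthavth.
Attach definiteness definite ih- → ihuzzuthavth.
Apply vowel harmony: ihuzzuthavth → uhuzzuthavth.
Nasal assimilation: no change.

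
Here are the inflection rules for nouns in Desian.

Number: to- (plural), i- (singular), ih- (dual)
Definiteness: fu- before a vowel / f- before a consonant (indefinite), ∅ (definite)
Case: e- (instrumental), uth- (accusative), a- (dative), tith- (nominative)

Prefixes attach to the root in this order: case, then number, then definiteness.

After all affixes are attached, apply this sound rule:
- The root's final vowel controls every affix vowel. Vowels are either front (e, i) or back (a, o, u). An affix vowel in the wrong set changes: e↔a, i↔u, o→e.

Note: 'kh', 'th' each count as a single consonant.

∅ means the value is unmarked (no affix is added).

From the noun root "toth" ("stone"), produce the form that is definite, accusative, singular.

Attach case accusative uth- → uthtoth.
Attach number singular i- → iuthtoth.
definiteness = definite: zero marking, form stays iuthtoth.
Apply vowel harmony: iuthtoth → uuthtoth.

uuthtoth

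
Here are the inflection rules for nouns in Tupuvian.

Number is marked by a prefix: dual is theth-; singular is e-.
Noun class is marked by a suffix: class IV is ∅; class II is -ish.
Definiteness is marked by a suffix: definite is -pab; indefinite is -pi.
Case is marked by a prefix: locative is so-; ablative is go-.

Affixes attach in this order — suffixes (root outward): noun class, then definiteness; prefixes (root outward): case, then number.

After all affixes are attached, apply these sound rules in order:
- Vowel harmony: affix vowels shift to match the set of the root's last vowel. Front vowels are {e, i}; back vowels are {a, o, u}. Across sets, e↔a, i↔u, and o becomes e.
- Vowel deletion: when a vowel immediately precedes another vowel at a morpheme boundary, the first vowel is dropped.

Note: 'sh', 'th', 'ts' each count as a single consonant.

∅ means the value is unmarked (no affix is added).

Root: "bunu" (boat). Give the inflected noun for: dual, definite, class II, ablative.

Attach noun class class II -ish → bunuish.
Attach definiteness definite -pab → bunuishpab.
Attach case ablative go- → gobunuishpab.
Attach number dual theth- → thethgobunuishpab.
Apply vowel harmony: thethgobunuishpab → thathgobunuushpab.
Apply vowel deletion: thathgobunuushpab → thathgobunushpab.

thathgobunushpab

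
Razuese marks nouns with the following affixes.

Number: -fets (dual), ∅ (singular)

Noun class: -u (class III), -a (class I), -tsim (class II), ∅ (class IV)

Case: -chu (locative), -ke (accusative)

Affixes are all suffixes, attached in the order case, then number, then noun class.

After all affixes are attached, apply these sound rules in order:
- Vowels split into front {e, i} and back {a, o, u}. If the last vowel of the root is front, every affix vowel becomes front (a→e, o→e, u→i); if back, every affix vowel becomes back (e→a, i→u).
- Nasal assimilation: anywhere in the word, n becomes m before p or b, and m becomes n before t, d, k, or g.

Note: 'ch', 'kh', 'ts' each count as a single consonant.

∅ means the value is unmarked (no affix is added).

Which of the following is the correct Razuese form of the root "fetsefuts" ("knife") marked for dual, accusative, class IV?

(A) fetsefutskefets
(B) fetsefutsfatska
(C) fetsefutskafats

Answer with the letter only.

Attach case accusative -ke → fetsefutske.
Attach number dual -fets → fetsefutskefets.
noun class = class IV: zero marking, form stays fetsefutskefets.
Apply vowel harmony: fetsefutskefets → fetsefutskafats.
Nasal assimilation: no change.
So the correct form is fetsefutskafats, option (C).
(A) fetsefutskefets is wrong: it fails to apply the sound rule(s).
(B) fetsefutsfatska is wrong: it has the affixes in the wrong order.

C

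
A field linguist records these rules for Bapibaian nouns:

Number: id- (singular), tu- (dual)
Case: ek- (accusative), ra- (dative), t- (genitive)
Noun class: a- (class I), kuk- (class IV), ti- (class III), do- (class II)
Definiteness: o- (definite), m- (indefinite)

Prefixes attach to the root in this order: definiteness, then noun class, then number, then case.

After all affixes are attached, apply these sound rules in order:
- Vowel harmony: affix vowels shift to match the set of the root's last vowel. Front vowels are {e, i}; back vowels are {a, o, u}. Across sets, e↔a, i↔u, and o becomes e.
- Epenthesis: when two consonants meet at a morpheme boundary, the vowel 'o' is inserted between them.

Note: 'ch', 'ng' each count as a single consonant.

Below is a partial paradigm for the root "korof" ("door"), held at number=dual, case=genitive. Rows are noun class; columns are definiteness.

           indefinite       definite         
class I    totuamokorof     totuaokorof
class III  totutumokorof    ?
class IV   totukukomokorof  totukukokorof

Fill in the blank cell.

Attach definiteness definite o- → okorof.
Attach noun class class III ti- → tiokorof.
Attach number dual tu- → tutiokorof.
Attach case genitive t- → ttutiokorof.
Apply vowel harmony: ttutiokorof → ttutuokorof.
Apply epenthesis: ttutuokorof → totutuokorof.

totutuokorof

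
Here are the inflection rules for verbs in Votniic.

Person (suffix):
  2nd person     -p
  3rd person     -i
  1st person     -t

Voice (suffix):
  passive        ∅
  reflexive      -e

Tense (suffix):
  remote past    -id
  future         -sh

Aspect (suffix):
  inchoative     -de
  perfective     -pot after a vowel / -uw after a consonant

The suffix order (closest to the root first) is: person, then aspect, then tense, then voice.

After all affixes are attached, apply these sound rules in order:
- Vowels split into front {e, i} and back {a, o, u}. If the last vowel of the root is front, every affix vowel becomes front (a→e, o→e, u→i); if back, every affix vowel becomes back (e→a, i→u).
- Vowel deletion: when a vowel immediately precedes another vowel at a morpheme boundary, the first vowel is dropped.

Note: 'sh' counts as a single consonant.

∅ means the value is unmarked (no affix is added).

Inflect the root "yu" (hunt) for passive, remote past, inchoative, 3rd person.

Attach person 3rd person -i → yui.
Attach aspect inchoative -de → yuide.
Attach tense remote past -id → yuideid.
voice = passive: zero marking, form stays yuideid.
Apply vowel harmony: yuideid → yuudaud.
Apply vowel deletion: yuudaud → yudud.

yudud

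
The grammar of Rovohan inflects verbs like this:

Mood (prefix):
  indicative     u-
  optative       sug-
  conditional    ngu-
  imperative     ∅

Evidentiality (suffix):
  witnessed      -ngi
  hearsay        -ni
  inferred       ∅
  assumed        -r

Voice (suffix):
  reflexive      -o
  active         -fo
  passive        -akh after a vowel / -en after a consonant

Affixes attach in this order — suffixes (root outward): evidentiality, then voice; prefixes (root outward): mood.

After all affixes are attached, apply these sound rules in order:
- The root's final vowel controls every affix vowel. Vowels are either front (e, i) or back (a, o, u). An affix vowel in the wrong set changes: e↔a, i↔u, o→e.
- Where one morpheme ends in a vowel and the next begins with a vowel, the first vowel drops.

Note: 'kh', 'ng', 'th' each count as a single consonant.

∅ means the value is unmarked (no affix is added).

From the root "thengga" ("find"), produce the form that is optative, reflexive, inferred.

evidentiality = inferred: zero marking, form stays thengga.
Attach mood optative sug- → sugthengga.
Attach voice reflexive -o → sugthenggao.
Vowel harmony: no change.
Apply vowel deletion: sugthenggao → sugthenggo.

sugthenggo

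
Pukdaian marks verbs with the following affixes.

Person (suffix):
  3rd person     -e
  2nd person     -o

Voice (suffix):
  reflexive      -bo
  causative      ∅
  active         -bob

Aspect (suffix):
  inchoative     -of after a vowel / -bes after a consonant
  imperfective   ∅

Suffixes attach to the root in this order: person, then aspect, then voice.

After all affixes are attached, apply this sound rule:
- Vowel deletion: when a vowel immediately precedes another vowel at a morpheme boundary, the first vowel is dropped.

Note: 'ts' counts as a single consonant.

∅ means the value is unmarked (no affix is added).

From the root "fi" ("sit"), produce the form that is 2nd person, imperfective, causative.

Attach person 2nd person -o → fio.
aspect = imperfective: zero marking, form stays fio.
voice = causative: zero marking, form stays fio.
Apply vowel deletion: fio → fo.

fo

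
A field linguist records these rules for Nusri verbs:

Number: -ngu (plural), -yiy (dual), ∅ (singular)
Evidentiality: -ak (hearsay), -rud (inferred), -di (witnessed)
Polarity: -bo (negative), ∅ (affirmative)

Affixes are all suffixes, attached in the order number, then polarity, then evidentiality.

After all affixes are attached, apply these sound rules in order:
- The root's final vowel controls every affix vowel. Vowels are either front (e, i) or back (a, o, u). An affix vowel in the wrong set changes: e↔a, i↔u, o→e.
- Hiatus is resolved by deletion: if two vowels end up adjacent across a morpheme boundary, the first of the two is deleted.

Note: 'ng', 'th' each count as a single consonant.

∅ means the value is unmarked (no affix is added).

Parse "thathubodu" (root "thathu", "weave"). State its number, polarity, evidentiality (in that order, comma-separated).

singular, negative, witnessed

Segment: thathu-bo-di.
number: ∅ → singular.
polarity: -bo → negative.
evidentiality: -di → witnessed.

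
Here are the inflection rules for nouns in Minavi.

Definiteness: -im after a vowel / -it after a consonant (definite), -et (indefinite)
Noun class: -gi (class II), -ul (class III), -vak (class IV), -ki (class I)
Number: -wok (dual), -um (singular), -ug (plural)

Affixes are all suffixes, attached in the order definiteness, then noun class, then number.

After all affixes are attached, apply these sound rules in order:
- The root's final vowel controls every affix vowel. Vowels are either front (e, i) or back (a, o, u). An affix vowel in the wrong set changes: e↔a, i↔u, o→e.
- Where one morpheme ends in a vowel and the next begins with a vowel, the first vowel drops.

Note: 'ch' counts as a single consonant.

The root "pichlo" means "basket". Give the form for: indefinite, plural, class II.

pichlatgug

Attach definiteness indefinite -et → pichloet.
Attach noun class class II -gi → pichloetgi.
Attach number plural -ug → pichloetgiug.
Apply vowel harmony: pichloetgiug → pichloatguug.
Apply vowel deletion: pichloatguug → pichlatgug.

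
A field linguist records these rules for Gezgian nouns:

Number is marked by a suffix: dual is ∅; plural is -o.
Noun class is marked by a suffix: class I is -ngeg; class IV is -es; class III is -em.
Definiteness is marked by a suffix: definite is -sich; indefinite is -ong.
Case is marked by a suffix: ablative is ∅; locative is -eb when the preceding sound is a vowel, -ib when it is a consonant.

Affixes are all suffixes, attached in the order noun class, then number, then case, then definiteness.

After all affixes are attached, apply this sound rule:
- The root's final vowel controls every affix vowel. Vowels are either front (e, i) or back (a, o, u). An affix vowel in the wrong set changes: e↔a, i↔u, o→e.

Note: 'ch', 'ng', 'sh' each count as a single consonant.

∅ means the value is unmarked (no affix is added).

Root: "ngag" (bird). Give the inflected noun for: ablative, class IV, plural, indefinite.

ngagasoong

Attach noun class class IV -es → ngages.
Attach number plural -o → ngageso.
case = ablative: zero marking, form stays ngageso.
Attach definiteness indefinite -ong → ngagesoong.
Apply vowel harmony: ngagesoong → ngagasoong.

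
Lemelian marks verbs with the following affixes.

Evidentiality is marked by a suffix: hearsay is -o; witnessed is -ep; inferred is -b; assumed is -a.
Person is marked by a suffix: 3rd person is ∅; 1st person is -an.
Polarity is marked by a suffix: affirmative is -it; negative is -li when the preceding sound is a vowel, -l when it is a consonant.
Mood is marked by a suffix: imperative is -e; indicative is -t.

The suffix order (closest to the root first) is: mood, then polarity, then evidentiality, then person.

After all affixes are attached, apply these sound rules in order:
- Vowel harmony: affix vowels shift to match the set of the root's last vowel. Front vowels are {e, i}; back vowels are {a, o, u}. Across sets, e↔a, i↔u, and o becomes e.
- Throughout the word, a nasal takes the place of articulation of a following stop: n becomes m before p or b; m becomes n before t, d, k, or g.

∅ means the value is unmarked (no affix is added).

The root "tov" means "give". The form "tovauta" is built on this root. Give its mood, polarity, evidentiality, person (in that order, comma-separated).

imperative, affirmative, assumed, 3rd person

Segment: tov-e-it-a.
mood: -e → imperative.
polarity: -it → affirmative.
evidentiality: -a → assumed.
person: ∅ → 3rd person.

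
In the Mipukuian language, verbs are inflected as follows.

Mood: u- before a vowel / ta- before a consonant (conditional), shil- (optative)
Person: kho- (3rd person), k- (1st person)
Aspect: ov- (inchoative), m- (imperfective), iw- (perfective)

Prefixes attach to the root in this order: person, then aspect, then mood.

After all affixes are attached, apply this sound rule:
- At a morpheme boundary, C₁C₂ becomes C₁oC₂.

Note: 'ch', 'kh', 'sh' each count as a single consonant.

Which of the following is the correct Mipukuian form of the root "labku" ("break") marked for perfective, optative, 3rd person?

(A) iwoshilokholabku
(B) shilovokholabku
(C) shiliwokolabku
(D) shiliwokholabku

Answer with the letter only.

Attach person 3rd person kho- → kholabku.
Attach aspect perfective iw- → iwkholabku.
Attach mood optative shil- → shiliwkholabku.
Apply epenthesis: shiliwkholabku → shiliwokholabku.
So the correct form is shiliwokholabku, option (D).
(B) shilovokholabku is wrong: it uses inchoative instead of perfective for aspect.
(C) shiliwokolabku is wrong: it uses 1st person instead of 3rd person for person.
(A) iwoshilokholabku is wrong: it has the affixes in the wrong order.

D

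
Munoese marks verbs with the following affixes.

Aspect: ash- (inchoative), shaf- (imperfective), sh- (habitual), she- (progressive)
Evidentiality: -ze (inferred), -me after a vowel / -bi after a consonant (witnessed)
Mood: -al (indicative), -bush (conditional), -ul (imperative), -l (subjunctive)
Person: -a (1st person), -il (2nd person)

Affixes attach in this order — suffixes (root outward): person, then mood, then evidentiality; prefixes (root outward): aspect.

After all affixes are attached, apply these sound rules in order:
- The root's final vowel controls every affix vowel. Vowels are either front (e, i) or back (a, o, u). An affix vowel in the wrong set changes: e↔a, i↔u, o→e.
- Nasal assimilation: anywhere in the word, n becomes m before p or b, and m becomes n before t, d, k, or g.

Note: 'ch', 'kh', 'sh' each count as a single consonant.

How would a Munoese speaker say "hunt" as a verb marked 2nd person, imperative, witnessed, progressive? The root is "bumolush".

Attach person 2nd person -il → bumolushil.
Attach mood imperative -ul → bumolushilul.
Attach evidentiality witnessed -bi (after consonant 'l') → bumolushilulbi.
Attach aspect progressive she- → shebumolushilulbi.
Apply vowel harmony: shebumolushilulbi → shabumolushululbu.
Nasal assimilation: no change.

shabumolushululbu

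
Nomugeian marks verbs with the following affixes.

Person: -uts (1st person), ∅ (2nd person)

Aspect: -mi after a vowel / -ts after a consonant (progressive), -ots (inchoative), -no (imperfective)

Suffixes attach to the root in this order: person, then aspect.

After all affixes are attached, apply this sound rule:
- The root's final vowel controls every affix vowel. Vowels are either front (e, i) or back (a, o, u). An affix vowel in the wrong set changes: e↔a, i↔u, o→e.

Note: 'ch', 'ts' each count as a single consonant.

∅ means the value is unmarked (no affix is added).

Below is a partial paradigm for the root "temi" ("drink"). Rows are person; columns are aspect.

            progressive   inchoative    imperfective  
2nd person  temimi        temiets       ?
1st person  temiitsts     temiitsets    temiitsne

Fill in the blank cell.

temine

person = 2nd person: zero marking, form stays temi.
Attach aspect imperfective -no → temino.
Apply vowel harmony: temino → temine.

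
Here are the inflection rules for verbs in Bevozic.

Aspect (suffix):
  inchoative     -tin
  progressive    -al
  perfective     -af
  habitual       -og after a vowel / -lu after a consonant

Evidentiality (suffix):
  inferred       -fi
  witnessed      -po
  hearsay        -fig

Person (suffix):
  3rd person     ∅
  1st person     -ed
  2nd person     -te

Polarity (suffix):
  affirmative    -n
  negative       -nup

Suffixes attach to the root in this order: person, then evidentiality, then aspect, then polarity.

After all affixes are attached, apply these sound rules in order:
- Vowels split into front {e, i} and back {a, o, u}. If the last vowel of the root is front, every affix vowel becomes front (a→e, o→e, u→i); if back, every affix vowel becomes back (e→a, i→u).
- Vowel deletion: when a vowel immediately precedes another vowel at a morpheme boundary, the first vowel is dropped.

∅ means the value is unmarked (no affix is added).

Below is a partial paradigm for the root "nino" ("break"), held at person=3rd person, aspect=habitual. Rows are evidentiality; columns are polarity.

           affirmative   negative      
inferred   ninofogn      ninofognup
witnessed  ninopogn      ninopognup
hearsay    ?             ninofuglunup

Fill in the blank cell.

person = 3rd person: zero marking, form stays nino.
Attach evidentiality hearsay -fig → ninofig.
Attach aspect habitual -lu (after consonant 'g') → ninofiglu.
Attach polarity affirmative -n → ninofiglun.
Apply vowel harmony: ninofiglun → ninofuglun.
Vowel deletion: no change.

ninofuglun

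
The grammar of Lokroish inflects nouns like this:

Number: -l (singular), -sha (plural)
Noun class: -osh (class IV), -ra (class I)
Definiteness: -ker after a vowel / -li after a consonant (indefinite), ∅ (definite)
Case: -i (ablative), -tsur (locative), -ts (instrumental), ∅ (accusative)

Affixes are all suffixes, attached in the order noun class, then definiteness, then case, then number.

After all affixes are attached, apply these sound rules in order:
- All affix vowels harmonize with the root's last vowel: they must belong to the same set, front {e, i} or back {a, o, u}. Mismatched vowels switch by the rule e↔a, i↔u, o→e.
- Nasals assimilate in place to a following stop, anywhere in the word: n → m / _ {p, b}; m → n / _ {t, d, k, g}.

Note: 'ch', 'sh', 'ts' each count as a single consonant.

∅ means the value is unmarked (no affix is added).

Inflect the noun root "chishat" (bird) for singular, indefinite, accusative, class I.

Attach noun class class I -ra → chishatra.
Attach definiteness indefinite -ker (after vowel 'a') → chishatraker.
case = accusative: zero marking, form stays chishatraker.
Attach number singular -l → chishatrakerl.
Apply vowel harmony: chishatrakerl → chishatrakarl.
Nasal assimilation: no change.

chishatrakarl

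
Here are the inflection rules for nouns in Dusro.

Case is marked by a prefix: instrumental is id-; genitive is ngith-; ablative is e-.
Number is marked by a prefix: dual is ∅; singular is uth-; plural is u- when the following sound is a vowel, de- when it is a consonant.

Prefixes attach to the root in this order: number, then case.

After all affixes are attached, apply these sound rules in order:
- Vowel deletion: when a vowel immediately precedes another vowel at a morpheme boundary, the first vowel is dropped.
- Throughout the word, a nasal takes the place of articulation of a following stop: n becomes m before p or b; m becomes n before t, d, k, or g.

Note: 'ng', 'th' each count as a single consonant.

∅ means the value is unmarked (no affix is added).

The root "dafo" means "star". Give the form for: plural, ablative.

ededafo

Attach number plural de- (before consonant 'd') → dedafo.
Attach case ablative e- → ededafo.
Vowel deletion: no change.
Nasal assimilation: no change.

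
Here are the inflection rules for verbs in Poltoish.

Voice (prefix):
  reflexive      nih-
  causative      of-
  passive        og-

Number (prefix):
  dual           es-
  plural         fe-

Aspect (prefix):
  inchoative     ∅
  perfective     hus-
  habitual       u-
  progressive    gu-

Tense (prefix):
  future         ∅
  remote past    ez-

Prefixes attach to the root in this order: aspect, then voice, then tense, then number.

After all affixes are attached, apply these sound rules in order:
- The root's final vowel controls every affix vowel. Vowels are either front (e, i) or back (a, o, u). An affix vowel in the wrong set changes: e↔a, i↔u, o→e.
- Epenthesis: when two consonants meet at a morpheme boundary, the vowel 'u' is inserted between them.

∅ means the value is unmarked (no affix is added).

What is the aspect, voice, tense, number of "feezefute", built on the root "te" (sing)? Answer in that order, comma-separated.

inchoative, causative, remote past, plural

Segment: fe-ez-of-te.
aspect: ∅ → inchoative.
voice: of- → causative.
tense: ez- → remote past.
number: fe- → plural.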